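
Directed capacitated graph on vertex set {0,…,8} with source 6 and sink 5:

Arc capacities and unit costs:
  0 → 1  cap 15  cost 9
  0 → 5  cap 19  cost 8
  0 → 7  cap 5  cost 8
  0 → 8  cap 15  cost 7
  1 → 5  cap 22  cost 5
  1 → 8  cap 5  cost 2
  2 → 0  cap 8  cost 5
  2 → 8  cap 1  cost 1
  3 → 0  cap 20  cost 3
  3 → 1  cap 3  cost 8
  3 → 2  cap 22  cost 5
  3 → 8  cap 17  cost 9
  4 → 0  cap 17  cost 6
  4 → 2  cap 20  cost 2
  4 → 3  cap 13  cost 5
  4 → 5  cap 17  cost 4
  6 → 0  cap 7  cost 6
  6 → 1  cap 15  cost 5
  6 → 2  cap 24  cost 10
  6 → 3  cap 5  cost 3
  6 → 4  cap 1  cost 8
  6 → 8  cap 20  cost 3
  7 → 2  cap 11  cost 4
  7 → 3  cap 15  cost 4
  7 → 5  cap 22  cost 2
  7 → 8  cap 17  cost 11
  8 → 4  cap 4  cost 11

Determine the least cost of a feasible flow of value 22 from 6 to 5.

Minimum cost for 22 units: 246

shortest-cost path #1: 6→1→5 push 15 @ unit cost 10 (adds 150)
shortest-cost path #2: 6→4→5 push 1 @ unit cost 12 (adds 12)
shortest-cost path #3: 6→0→5 push 6 @ unit cost 14 (adds 84)
total cost = 246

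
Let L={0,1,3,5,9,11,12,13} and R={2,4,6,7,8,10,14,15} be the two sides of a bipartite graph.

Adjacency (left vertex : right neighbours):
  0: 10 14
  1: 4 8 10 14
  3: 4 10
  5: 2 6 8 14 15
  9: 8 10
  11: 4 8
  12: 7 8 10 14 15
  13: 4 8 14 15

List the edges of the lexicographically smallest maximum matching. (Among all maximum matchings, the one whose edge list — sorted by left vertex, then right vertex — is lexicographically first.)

Lex-smallest maximum matching: {(0,10), (1,14), (3,4), (5,2), (9,8), (12,7), (13,15)}

|M| = 7 (so the lex-smallest maximum matching has 7 edges)
process left vertices in ascending order; for each, take the smallest-labelled available neighbour that still permits 7 edges overall, or leave it unmatched if none does
lex-smallest matching: {0-10, 1-14, 3-4, 5-2, 9-8, 12-7, 13-15}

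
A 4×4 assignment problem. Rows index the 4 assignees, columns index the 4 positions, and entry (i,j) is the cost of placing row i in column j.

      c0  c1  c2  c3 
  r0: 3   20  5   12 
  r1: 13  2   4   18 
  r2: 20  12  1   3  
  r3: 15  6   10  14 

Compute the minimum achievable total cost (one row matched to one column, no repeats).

optimal assignment: row0→col0 (cost 3), row1→col2 (cost 4), row2→col3 (cost 3), row3→col1 (cost 6)
total = 3 + 4 + 3 + 6 = 16

Minimum assignment cost: 16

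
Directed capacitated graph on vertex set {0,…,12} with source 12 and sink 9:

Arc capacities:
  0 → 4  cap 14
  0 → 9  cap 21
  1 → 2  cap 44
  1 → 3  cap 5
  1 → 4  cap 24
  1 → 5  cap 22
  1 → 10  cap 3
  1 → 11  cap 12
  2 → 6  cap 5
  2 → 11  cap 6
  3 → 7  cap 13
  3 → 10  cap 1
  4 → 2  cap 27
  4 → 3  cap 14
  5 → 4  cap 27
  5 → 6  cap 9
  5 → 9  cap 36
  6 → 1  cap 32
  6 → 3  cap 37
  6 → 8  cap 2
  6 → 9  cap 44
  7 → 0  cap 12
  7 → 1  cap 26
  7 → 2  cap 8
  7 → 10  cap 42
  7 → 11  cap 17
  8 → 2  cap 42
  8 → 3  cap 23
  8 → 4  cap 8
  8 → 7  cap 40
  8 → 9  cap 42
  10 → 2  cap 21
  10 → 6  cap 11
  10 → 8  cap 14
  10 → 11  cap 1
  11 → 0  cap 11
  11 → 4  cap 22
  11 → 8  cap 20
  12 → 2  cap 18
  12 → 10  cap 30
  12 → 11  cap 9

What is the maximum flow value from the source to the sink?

Maximum flow value: 46

augment #1: 12→2→6→9 bottleneck 5, total now 5
augment #2: 12→10→6→9 bottleneck 11, total now 16
augment #3: 12→10→8→9 bottleneck 14, total now 30
augment #4: 12→11→0→9 bottleneck 9, total now 39
augment #5: 12→2→11→0→9 bottleneck 2, total now 41
augment #6: 12→2→11→8→9 bottleneck 4, total now 45
augment #7: 12→10→11→8→9 bottleneck 1, total now 46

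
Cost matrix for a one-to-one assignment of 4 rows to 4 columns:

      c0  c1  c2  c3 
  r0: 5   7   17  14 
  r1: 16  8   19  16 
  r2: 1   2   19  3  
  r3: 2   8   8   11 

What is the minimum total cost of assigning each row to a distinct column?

optimal assignment: row0→col0 (cost 5), row1→col1 (cost 8), row2→col3 (cost 3), row3→col2 (cost 8)
total = 5 + 8 + 3 + 8 = 24

Minimum assignment cost: 24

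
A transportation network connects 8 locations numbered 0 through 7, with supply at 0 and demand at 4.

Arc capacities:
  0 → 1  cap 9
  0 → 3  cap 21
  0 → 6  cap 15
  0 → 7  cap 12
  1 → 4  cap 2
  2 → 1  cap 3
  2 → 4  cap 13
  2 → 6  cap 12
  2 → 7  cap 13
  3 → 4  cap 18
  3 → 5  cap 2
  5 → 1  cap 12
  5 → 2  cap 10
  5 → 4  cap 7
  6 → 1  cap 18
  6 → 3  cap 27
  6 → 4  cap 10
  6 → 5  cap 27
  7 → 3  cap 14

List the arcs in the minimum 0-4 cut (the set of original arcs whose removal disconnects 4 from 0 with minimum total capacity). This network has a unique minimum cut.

augment #1: 0→1→4 push 2
augment #2: 0→3→4 push 18
augment #3: 0→6→4 push 10
augment #4: 0→3→5→4 push 2
augment #5: 0→6→5→4 push 5
max flow = 37; residual-reachable set from 0 gives S-side
cut edges (S→T): {(0,6), (1,4), (3,4), (3,5)} total cap 37

Min-cut arcs: {(0,6), (1,4), (3,4), (3,5)} (total capacity 37)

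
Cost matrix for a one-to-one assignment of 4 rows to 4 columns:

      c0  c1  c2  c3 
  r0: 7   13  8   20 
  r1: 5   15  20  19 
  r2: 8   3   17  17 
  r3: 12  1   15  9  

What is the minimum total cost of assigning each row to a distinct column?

Minimum assignment cost: 25

optimal assignment: row0→col2 (cost 8), row1→col0 (cost 5), row2→col1 (cost 3), row3→col3 (cost 9)
total = 8 + 5 + 3 + 9 = 25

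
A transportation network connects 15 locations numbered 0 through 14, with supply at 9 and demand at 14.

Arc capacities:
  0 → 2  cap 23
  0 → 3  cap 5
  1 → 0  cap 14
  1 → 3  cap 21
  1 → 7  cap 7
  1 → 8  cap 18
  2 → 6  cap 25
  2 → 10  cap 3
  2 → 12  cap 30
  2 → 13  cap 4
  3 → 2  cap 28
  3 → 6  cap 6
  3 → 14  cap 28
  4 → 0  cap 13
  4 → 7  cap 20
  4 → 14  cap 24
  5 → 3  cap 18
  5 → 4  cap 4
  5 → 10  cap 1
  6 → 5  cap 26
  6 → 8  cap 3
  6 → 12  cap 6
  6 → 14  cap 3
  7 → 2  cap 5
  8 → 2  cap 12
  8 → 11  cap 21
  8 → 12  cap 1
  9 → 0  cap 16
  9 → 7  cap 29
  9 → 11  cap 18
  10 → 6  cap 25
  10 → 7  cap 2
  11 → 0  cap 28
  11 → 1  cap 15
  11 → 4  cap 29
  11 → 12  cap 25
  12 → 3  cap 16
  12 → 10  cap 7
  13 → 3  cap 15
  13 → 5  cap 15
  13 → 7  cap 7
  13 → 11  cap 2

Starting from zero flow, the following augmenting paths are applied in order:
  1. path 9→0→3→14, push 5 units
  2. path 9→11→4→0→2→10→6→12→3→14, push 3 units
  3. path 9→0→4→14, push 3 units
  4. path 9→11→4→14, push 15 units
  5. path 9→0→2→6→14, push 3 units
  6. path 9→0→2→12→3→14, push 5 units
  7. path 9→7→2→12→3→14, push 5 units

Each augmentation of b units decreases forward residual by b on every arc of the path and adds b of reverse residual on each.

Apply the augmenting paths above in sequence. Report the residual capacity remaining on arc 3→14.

Residual capacity of (3,14): 10

after path 1 (9→0→3→14, push 5): res(3,14)=23
after path 2 (9→11→4→0→2→10→6→12→3→14, push 3): res(3,14)=20
after path 3 (9→0→4→14, push 3): res(3,14)=20
after path 4 (9→11→4→14, push 15): res(3,14)=20
after path 5 (9→0→2→6→14, push 3): res(3,14)=20
after path 6 (9→0→2→12→3→14, push 5): res(3,14)=15
after path 7 (9→7→2→12→3→14, push 5): res(3,14)=10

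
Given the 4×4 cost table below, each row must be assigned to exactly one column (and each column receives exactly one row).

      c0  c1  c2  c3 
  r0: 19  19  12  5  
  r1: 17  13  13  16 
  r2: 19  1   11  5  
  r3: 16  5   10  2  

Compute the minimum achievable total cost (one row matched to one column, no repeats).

Minimum assignment cost: 32

optimal assignment: row0→col2 (cost 12), row1→col0 (cost 17), row2→col1 (cost 1), row3→col3 (cost 2)
total = 12 + 17 + 1 + 2 = 32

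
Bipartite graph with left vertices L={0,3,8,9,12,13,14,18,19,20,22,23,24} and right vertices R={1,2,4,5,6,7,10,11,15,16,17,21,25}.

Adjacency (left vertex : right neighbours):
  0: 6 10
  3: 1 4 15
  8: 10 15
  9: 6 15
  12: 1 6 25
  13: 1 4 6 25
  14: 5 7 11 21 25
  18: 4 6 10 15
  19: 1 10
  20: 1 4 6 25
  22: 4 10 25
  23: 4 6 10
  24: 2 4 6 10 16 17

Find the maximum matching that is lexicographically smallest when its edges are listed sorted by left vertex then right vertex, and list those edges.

|M| = 8 (so the lex-smallest maximum matching has 8 edges)
process left vertices in ascending order; for each, take the smallest-labelled available neighbour that still permits 8 edges overall, or leave it unmatched if none does
lex-smallest matching: {0-6, 3-1, 8-10, 9-15, 12-25, 13-4, 14-5, 24-2}

Lex-smallest maximum matching: {(0,6), (3,1), (8,10), (9,15), (12,25), (13,4), (14,5), (24,2)}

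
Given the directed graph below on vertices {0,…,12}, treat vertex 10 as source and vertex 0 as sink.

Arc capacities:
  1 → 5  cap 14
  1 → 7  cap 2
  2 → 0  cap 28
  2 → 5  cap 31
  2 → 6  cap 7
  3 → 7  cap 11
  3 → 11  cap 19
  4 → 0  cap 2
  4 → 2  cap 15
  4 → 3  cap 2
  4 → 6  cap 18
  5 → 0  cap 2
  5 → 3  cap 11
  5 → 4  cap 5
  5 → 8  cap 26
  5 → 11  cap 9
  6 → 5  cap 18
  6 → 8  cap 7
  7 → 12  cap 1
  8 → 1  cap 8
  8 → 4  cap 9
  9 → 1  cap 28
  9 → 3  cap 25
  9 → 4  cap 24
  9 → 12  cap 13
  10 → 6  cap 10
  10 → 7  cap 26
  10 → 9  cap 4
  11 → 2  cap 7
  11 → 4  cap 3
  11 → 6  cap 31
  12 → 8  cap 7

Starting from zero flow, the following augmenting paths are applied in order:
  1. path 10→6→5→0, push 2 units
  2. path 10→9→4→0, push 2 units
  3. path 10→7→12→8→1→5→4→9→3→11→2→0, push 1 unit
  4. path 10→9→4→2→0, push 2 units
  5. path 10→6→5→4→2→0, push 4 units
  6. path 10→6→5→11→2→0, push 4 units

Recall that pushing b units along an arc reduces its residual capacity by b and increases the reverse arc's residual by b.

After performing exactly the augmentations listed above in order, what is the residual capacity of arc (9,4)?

Residual capacity of (9,4): 21

after path 1 (10→6→5→0, push 2): res(9,4)=24
after path 2 (10→9→4→0, push 2): res(9,4)=22
after path 3 (10→7→12→8→1→5→4→9→3→11→2→0, push 1): res(9,4)=23
after path 4 (10→9→4→2→0, push 2): res(9,4)=21
after path 5 (10→6→5→4→2→0, push 4): res(9,4)=21
after path 6 (10→6→5→11→2→0, push 4): res(9,4)=21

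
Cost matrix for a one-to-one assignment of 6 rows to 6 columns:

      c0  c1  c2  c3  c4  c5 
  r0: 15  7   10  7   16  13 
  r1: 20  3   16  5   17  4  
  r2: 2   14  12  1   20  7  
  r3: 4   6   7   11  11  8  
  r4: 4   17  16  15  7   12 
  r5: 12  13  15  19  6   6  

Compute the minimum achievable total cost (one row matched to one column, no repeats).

optimal assignment: row0→col1 (cost 7), row1→col5 (cost 4), row2→col3 (cost 1), row3→col2 (cost 7), row4→col0 (cost 4), row5→col4 (cost 6)
total = 7 + 4 + 1 + 7 + 4 + 6 = 29

Minimum assignment cost: 29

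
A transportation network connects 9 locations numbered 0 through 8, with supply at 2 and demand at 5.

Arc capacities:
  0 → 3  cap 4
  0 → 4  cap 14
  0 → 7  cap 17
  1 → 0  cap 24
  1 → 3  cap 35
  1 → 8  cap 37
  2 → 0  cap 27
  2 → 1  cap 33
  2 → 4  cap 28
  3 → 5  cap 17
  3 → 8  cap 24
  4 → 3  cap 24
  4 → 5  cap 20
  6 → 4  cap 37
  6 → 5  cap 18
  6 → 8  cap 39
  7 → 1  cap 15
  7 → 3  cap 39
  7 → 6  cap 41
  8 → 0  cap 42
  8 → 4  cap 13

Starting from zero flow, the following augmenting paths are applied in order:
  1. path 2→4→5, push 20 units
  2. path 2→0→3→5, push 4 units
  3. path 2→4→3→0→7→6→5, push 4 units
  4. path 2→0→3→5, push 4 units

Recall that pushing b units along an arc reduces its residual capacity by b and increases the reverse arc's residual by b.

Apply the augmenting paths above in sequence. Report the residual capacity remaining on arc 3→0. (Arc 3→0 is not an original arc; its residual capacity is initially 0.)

Residual capacity of (3,0): 4

after path 1 (2→4→5, push 20): res(3,0)=0
after path 2 (2→0→3→5, push 4): res(3,0)=4
after path 3 (2→4→3→0→7→6→5, push 4): res(3,0)=0
after path 4 (2→0→3→5, push 4): res(3,0)=4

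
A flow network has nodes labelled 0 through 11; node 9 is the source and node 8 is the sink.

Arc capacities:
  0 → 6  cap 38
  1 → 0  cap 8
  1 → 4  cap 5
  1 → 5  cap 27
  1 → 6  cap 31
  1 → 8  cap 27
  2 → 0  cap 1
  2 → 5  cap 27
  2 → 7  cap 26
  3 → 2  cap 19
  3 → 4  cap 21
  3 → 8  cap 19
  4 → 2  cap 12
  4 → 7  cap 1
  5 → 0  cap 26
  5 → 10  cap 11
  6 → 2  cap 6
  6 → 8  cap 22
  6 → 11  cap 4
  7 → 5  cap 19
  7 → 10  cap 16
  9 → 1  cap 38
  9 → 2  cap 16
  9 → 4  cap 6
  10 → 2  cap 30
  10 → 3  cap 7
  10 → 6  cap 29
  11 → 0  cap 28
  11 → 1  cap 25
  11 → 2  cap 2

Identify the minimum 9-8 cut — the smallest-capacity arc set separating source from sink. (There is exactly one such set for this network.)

augment #1: 9→1→8 push 27
augment #2: 9→1→6→8 push 11
augment #3: 9→2→0→6→8 push 1
augment #4: 9→2→5→0→6→8 push 10
augment #5: 9→2→5→10→3→8 push 5
augment #6: 9→4→7→10→3→8 push 1
augment #7: 9→4→2→5→10→3→8 push 1
max flow = 56; residual-reachable set from 9 gives S-side
cut edges (S→T): {(1,8), (6,8), (10,3)} total cap 56

Min-cut arcs: {(1,8), (6,8), (10,3)} (total capacity 56)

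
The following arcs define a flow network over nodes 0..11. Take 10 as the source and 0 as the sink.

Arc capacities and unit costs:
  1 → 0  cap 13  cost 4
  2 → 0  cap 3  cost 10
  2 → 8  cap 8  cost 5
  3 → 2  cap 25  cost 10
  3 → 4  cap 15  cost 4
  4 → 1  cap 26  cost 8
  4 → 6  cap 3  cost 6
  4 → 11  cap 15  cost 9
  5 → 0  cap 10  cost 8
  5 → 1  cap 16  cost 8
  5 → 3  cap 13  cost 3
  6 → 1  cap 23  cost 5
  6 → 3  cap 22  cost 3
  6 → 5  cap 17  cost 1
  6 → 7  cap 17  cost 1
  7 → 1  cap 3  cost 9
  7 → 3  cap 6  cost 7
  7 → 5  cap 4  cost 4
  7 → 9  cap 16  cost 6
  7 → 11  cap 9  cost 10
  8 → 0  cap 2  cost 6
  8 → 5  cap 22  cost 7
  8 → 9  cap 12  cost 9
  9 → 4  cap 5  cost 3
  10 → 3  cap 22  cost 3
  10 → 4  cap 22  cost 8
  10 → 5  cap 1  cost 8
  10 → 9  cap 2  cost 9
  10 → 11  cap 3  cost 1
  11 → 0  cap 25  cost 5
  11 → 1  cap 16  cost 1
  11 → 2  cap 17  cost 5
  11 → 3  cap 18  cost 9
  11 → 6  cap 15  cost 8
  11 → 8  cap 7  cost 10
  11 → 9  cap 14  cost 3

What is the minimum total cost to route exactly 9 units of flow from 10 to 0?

Minimum cost for 9 units: 129

shortest-cost path #1: 10→11→0 push 3 @ unit cost 6 (adds 18)
shortest-cost path #2: 10→5→0 push 1 @ unit cost 16 (adds 16)
shortest-cost path #3: 10→3→4→1→0 push 5 @ unit cost 19 (adds 95)
total cost = 129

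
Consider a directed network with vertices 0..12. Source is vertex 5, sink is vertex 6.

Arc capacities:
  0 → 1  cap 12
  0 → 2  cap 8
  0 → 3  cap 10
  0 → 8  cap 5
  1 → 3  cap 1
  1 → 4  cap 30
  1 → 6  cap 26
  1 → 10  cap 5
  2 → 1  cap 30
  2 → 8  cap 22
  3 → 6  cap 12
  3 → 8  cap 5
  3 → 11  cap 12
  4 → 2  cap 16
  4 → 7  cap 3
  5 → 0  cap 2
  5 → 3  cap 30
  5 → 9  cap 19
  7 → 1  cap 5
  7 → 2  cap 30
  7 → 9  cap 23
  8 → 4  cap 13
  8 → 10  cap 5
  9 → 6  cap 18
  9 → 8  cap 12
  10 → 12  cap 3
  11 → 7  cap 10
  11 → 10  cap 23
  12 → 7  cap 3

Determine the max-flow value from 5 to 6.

Maximum flow value: 50

augment #1: 5→3→6 bottleneck 12, total now 12
augment #2: 5→9→6 bottleneck 18, total now 30
augment #3: 5→0→1→6 bottleneck 2, total now 32
augment #4: 5→3→11→7→1→6 bottleneck 5, total now 37
augment #5: 5→3→8→4→2→1→6 bottleneck 5, total now 42
augment #6: 5→3→11→7→2→1→6 bottleneck 5, total now 47
augment #7: 5→9→8→4→2→1→6 bottleneck 1, total now 48
augment #8: 5→3→11→10→12→7→2→1→6 bottleneck 2, total now 50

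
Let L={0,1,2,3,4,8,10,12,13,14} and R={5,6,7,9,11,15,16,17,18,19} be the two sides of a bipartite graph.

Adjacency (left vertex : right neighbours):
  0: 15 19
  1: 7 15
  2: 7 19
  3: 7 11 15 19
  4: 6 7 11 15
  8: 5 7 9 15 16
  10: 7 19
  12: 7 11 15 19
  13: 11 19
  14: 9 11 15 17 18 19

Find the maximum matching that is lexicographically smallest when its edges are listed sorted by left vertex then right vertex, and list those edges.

|M| = 7 (so the lex-smallest maximum matching has 7 edges)
process left vertices in ascending order; for each, take the smallest-labelled available neighbour that still permits 7 edges overall, or leave it unmatched if none does
lex-smallest matching: {0-15, 1-7, 2-19, 3-11, 4-6, 8-5, 14-9}

Lex-smallest maximum matching: {(0,15), (1,7), (2,19), (3,11), (4,6), (8,5), (14,9)}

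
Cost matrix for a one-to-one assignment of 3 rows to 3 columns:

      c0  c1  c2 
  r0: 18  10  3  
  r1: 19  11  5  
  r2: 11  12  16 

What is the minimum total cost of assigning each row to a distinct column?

optimal assignment: row0→col2 (cost 3), row1→col1 (cost 11), row2→col0 (cost 11)
total = 3 + 11 + 11 = 25

Minimum assignment cost: 25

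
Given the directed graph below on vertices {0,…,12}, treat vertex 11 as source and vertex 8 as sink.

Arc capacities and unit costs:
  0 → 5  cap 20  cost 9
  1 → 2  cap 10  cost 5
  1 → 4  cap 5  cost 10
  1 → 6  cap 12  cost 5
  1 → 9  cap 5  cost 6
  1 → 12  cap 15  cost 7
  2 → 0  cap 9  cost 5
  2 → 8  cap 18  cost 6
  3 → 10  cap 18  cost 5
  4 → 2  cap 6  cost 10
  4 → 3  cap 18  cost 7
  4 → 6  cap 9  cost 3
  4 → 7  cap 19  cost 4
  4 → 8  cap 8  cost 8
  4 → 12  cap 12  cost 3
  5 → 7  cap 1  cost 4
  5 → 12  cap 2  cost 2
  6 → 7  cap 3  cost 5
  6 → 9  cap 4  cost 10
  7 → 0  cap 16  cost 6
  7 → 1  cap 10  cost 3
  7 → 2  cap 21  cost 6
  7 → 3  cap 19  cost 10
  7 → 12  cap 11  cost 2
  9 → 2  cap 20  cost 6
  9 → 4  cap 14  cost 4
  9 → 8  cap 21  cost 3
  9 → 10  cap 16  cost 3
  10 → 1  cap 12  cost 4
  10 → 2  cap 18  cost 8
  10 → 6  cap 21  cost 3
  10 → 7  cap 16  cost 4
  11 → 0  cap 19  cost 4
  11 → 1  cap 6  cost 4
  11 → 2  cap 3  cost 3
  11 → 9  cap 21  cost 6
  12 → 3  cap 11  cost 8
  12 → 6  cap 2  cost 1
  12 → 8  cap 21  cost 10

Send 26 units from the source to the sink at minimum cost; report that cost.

Minimum cost for 26 units: 246

shortest-cost path #1: 11→2→8 push 3 @ unit cost 9 (adds 27)
shortest-cost path #2: 11→9→8 push 21 @ unit cost 9 (adds 189)
shortest-cost path #3: 11→1→2→8 push 2 @ unit cost 15 (adds 30)
total cost = 246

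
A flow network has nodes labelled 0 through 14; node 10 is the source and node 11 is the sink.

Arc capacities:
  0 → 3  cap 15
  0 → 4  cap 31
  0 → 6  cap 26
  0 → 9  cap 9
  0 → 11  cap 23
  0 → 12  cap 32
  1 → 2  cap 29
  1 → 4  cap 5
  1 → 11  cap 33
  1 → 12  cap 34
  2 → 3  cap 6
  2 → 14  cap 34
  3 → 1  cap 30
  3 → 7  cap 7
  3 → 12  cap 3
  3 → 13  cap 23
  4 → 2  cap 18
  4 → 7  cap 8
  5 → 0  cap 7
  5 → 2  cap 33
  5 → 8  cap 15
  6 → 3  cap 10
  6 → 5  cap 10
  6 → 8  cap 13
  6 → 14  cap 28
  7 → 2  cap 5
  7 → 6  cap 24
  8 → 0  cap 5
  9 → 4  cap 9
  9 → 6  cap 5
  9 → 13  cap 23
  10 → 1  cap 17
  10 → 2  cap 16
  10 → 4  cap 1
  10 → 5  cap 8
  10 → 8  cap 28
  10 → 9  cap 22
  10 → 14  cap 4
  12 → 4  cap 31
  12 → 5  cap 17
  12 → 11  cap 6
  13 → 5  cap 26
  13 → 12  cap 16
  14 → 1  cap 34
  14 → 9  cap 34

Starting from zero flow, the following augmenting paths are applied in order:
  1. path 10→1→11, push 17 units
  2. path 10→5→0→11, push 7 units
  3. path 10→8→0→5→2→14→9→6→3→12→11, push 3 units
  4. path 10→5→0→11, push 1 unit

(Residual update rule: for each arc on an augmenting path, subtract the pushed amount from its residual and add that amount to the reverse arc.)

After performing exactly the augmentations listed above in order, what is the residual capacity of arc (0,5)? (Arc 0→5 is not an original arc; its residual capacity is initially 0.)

Residual capacity of (0,5): 5

after path 1 (10→1→11, push 17): res(0,5)=0
after path 2 (10→5→0→11, push 7): res(0,5)=7
after path 3 (10→8→0→5→2→14→9→6→3→12→11, push 3): res(0,5)=4
after path 4 (10→5→0→11, push 1): res(0,5)=5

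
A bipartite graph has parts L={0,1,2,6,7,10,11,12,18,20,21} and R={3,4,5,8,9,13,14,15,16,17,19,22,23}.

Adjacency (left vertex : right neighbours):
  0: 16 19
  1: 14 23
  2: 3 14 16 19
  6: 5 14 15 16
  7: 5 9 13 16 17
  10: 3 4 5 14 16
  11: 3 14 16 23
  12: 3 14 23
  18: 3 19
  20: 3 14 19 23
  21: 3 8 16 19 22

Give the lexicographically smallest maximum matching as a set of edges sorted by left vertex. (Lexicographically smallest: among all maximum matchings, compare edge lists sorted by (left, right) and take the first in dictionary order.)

|M| = 9 (so the lex-smallest maximum matching has 9 edges)
process left vertices in ascending order; for each, take the smallest-labelled available neighbour that still permits 9 edges overall, or leave it unmatched if none does
lex-smallest matching: {0-16, 1-14, 2-3, 6-5, 7-9, 10-4, 11-23, 18-19, 21-8}

Lex-smallest maximum matching: {(0,16), (1,14), (2,3), (6,5), (7,9), (10,4), (11,23), (18,19), (21,8)}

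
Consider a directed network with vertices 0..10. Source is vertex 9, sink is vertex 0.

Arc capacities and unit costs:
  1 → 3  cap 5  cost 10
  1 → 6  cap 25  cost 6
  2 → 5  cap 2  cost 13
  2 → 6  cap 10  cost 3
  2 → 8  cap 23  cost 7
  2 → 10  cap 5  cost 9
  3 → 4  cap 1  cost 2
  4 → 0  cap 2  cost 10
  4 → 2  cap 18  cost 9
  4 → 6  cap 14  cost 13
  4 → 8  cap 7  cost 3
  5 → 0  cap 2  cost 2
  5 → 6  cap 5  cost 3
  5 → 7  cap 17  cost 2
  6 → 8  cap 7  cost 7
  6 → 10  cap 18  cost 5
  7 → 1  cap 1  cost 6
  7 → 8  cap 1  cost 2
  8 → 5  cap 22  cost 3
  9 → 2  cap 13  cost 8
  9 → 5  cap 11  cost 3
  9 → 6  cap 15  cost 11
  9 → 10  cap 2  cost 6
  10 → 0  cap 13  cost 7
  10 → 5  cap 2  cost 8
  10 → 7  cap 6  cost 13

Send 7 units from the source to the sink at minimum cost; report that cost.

Minimum cost for 7 units: 90

shortest-cost path #1: 9→5→0 push 2 @ unit cost 5 (adds 10)
shortest-cost path #2: 9→10→0 push 2 @ unit cost 13 (adds 26)
shortest-cost path #3: 9→5→6→10→0 push 3 @ unit cost 18 (adds 54)
total cost = 90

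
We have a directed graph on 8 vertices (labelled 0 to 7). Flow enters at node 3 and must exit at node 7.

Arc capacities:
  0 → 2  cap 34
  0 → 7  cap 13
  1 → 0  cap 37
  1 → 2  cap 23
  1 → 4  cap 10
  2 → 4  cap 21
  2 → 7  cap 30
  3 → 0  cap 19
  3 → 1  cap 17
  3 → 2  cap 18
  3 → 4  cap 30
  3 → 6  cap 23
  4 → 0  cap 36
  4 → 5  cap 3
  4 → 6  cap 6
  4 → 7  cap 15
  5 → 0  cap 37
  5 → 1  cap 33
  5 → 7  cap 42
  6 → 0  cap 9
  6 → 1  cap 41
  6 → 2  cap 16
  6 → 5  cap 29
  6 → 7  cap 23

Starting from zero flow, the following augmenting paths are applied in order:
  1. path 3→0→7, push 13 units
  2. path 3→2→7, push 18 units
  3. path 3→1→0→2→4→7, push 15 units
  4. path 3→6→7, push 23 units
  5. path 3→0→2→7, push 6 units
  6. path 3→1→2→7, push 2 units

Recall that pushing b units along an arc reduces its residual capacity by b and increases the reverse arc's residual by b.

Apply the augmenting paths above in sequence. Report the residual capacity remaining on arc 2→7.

after path 1 (3→0→7, push 13): res(2,7)=30
after path 2 (3→2→7, push 18): res(2,7)=12
after path 3 (3→1→0→2→4→7, push 15): res(2,7)=12
after path 4 (3→6→7, push 23): res(2,7)=12
after path 5 (3→0→2→7, push 6): res(2,7)=6
after path 6 (3→1→2→7, push 2): res(2,7)=4

Residual capacity of (2,7): 4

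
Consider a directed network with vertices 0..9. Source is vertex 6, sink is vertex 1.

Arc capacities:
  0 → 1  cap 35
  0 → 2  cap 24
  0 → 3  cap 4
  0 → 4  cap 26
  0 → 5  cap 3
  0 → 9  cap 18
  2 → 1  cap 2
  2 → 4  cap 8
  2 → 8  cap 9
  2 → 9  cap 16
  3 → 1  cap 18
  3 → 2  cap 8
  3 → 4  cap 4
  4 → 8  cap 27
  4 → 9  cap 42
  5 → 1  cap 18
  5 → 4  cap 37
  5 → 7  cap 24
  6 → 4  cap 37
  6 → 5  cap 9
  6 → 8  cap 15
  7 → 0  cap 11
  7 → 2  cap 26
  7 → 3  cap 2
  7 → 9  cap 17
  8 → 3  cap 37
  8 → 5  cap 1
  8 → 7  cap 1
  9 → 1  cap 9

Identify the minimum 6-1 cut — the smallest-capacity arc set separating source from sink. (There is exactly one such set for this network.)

augment #1: 6→5→1 push 9
augment #2: 6→4→9→1 push 9
augment #3: 6→8→3→1 push 15
augment #4: 6→4→8→3→1 push 3
augment #5: 6→4→8→5→1 push 1
augment #6: 6→4→8→3→2→1 push 2
augment #7: 6→4→8→7→0→1 push 1
max flow = 40; residual-reachable set from 6 gives S-side
cut edges (S→T): {(2,1), (3,1), (6,5), (8,5), (8,7), (9,1)} total cap 40

Min-cut arcs: {(2,1), (3,1), (6,5), (8,5), (8,7), (9,1)} (total capacity 40)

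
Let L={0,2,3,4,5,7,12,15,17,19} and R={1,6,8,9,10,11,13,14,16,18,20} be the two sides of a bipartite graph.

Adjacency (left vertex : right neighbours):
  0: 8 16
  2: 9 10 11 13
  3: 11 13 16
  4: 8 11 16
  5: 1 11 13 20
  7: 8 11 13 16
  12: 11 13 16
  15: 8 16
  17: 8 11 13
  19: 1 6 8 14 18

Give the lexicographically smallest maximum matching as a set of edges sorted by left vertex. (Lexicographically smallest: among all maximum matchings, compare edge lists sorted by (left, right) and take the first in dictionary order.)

Lex-smallest maximum matching: {(0,8), (2,9), (3,11), (4,16), (5,1), (7,13), (19,6)}

|M| = 7 (so the lex-smallest maximum matching has 7 edges)
process left vertices in ascending order; for each, take the smallest-labelled available neighbour that still permits 7 edges overall, or leave it unmatched if none does
lex-smallest matching: {0-8, 2-9, 3-11, 4-16, 5-1, 7-13, 19-6}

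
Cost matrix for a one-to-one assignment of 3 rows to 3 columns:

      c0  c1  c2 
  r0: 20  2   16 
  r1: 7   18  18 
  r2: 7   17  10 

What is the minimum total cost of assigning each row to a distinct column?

optimal assignment: row0→col1 (cost 2), row1→col0 (cost 7), row2→col2 (cost 10)
total = 2 + 7 + 10 = 19

Minimum assignment cost: 19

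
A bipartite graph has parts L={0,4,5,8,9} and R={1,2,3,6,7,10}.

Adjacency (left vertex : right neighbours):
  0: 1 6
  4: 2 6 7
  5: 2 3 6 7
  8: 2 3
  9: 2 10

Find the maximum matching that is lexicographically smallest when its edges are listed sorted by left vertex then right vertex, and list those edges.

|M| = 5 (so the lex-smallest maximum matching has 5 edges)
process left vertices in ascending order; for each, take the smallest-labelled available neighbour that still permits 5 edges overall, or leave it unmatched if none does
lex-smallest matching: {0-1, 4-2, 5-6, 8-3, 9-10}

Lex-smallest maximum matching: {(0,1), (4,2), (5,6), (8,3), (9,10)}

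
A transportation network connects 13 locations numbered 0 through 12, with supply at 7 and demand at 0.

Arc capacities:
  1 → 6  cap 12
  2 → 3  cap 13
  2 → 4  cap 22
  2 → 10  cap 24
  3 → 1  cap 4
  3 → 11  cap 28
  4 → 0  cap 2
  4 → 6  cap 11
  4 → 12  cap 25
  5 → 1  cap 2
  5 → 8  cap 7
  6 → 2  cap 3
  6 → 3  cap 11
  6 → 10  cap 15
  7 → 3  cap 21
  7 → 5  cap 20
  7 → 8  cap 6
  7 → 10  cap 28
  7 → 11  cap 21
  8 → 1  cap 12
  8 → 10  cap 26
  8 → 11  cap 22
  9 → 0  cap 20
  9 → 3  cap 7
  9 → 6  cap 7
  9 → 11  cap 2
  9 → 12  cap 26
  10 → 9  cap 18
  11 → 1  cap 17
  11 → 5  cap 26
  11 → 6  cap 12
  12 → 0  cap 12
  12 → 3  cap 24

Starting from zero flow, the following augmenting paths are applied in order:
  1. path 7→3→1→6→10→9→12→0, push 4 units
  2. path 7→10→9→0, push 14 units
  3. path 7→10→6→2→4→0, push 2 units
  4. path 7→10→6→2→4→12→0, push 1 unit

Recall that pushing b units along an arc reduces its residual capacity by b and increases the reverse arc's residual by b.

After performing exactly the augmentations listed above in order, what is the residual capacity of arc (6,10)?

Residual capacity of (6,10): 14

after path 1 (7→3→1→6→10→9→12→0, push 4): res(6,10)=11
after path 2 (7→10→9→0, push 14): res(6,10)=11
after path 3 (7→10→6→2→4→0, push 2): res(6,10)=13
after path 4 (7→10→6→2→4→12→0, push 1): res(6,10)=14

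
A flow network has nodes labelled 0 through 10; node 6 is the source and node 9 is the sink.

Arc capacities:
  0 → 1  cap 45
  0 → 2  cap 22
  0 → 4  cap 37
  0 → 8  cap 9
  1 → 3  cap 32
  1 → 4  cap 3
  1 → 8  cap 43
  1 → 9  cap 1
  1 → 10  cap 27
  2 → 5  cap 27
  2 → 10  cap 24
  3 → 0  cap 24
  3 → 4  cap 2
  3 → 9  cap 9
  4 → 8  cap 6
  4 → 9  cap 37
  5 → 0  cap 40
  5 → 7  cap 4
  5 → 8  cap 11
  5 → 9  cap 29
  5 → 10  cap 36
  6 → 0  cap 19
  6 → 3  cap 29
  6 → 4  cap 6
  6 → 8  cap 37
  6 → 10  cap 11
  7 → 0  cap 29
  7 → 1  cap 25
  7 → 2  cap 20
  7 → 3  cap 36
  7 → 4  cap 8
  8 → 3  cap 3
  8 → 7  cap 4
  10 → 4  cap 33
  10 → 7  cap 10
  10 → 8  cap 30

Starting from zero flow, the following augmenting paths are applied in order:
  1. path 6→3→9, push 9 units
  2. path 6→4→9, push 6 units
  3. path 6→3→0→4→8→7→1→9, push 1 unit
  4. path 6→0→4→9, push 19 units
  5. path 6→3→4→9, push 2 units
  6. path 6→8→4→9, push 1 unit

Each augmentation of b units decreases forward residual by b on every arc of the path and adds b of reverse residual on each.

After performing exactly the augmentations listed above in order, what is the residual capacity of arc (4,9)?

after path 1 (6→3→9, push 9): res(4,9)=37
after path 2 (6→4→9, push 6): res(4,9)=31
after path 3 (6→3→0→4→8→7→1→9, push 1): res(4,9)=31
after path 4 (6→0→4→9, push 19): res(4,9)=12
after path 5 (6→3→4→9, push 2): res(4,9)=10
after path 6 (6→8→4→9, push 1): res(4,9)=9

Residual capacity of (4,9): 9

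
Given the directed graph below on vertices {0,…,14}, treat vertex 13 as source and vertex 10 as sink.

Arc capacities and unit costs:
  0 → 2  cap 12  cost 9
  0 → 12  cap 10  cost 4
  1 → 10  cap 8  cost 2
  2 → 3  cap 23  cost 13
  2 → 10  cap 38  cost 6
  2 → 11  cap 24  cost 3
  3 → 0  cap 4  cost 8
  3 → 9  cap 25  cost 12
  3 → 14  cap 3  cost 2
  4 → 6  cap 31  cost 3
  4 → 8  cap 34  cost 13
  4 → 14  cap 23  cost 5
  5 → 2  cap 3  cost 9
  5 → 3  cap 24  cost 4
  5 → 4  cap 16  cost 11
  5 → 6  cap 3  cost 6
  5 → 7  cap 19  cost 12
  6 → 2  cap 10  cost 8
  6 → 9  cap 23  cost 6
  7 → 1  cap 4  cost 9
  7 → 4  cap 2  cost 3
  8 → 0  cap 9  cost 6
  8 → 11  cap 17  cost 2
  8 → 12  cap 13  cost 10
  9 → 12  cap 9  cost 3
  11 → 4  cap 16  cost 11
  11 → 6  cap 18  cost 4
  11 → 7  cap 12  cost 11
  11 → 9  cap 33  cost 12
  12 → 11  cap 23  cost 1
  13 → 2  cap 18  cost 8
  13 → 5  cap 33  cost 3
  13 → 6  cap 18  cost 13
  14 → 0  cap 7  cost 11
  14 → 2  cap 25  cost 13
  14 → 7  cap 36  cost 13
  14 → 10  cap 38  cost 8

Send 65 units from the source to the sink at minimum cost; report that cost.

shortest-cost path #1: 13→2→10 push 18 @ unit cost 14 (adds 252)
shortest-cost path #2: 13→5→3→14→10 push 3 @ unit cost 17 (adds 51)
shortest-cost path #3: 13→5→2→10 push 3 @ unit cost 18 (adds 54)
shortest-cost path #4: 13→5→6→2→10 push 3 @ unit cost 23 (adds 69)
shortest-cost path #5: 13→5→7→1→10 push 4 @ unit cost 26 (adds 104)
shortest-cost path #6: 13→6→2→10 push 7 @ unit cost 27 (adds 189)
shortest-cost path #7: 13→5→4→14→10 push 16 @ unit cost 27 (adds 432)
shortest-cost path #8: 13→5→3→0→2→10 push 4 @ unit cost 30 (adds 120)
shortest-cost path #9: 13→6→5→7→4→14→10 push 2 @ unit cost 35 (adds 70)
shortest-cost path #10: 13→6→9→12→11→4→14→10 push 5 @ unit cost 47 (adds 235)
total cost = 1576

Minimum cost for 65 units: 1576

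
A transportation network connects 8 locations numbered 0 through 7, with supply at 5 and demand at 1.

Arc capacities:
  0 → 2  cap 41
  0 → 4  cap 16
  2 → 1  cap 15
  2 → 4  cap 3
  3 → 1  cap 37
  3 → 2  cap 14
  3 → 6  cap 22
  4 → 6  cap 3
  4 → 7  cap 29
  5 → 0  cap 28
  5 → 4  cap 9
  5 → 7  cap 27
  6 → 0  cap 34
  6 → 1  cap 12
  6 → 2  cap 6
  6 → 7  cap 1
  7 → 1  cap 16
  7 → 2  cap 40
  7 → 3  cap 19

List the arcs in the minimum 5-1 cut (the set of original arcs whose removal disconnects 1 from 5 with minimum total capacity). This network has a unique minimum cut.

Min-cut arcs: {(2,1), (4,6), (7,1), (7,3)} (total capacity 53)

augment #1: 5→7→1 push 16
augment #2: 5→0→2→1 push 15
augment #3: 5→4→6→1 push 3
augment #4: 5→7→3→1 push 11
augment #5: 5→4→7→3→1 push 6
augment #6: 5→0→4→7→3→1 push 2
max flow = 53; residual-reachable set from 5 gives S-side
cut edges (S→T): {(2,1), (4,6), (7,1), (7,3)} total cap 53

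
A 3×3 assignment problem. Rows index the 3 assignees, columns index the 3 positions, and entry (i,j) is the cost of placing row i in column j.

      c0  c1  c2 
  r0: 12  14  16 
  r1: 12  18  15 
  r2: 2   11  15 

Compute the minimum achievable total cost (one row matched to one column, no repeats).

optimal assignment: row0→col1 (cost 14), row1→col2 (cost 15), row2→col0 (cost 2)
total = 14 + 15 + 2 = 31

Minimum assignment cost: 31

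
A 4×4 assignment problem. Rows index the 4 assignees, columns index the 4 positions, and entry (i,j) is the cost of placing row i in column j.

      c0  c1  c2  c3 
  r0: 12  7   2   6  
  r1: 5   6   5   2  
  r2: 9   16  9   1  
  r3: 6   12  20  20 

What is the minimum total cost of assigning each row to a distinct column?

optimal assignment: row0→col2 (cost 2), row1→col1 (cost 6), row2→col3 (cost 1), row3→col0 (cost 6)
total = 2 + 6 + 1 + 6 = 15

Minimum assignment cost: 15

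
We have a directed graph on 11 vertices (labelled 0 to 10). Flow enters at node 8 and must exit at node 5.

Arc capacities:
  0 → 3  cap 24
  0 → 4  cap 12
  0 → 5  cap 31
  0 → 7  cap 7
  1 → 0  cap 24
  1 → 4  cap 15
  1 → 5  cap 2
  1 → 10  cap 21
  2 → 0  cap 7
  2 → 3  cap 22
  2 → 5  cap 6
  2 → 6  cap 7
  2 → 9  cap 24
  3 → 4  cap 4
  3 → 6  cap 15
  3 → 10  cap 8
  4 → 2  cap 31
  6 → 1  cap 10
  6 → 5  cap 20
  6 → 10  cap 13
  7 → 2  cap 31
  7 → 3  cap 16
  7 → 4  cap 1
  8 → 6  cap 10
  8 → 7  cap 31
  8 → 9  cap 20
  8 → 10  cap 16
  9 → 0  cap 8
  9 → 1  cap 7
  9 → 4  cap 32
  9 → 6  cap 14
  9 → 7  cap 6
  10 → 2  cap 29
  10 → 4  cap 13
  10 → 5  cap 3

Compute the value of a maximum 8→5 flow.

augment #1: 8→6→5 bottleneck 10, total now 10
augment #2: 8→10→5 bottleneck 3, total now 13
augment #3: 8→7→2→5 bottleneck 6, total now 19
augment #4: 8→9→0→5 bottleneck 8, total now 27
augment #5: 8→9→1→5 bottleneck 2, total now 29
augment #6: 8→9→6→5 bottleneck 10, total now 39
augment #7: 8→7→2→0→5 bottleneck 7, total now 46
augment #8: 8→7→2→6→1→0→5 bottleneck 7, total now 53
augment #9: 8→7→2→9→1→0→5 bottleneck 5, total now 58
augment #10: 8→7→3→6→1→0→5 bottleneck 3, total now 61

Maximum flow value: 61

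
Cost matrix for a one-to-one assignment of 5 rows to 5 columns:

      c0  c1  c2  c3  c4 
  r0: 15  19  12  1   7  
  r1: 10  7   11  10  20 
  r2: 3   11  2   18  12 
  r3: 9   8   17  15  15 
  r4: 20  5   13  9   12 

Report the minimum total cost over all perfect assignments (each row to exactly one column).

Minimum assignment cost: 31

optimal assignment: row0→col3 (cost 1), row1→col1 (cost 7), row2→col2 (cost 2), row3→col0 (cost 9), row4→col4 (cost 12)
total = 1 + 7 + 2 + 9 + 12 = 31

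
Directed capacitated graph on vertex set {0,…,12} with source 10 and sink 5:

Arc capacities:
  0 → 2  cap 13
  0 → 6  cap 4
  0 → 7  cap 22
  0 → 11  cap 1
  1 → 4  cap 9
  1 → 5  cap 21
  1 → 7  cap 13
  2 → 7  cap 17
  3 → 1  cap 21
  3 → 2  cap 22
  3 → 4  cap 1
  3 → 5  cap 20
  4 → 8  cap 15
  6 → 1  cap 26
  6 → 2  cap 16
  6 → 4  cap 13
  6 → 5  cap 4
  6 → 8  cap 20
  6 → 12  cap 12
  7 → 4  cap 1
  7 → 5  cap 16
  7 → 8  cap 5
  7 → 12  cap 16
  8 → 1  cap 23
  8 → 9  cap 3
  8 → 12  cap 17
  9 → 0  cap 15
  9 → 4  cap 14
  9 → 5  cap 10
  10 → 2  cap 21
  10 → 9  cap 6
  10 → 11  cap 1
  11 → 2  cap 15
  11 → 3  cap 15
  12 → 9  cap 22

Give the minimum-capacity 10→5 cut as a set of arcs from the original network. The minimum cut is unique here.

Min-cut arcs: {(2,7), (10,9), (10,11)} (total capacity 24)

augment #1: 10→9→5 push 6
augment #2: 10→2→7→5 push 16
augment #3: 10→11→3→5 push 1
augment #4: 10→2→7→8→1→5 push 1
max flow = 24; residual-reachable set from 10 gives S-side
cut edges (S→T): {(2,7), (10,9), (10,11)} total cap 24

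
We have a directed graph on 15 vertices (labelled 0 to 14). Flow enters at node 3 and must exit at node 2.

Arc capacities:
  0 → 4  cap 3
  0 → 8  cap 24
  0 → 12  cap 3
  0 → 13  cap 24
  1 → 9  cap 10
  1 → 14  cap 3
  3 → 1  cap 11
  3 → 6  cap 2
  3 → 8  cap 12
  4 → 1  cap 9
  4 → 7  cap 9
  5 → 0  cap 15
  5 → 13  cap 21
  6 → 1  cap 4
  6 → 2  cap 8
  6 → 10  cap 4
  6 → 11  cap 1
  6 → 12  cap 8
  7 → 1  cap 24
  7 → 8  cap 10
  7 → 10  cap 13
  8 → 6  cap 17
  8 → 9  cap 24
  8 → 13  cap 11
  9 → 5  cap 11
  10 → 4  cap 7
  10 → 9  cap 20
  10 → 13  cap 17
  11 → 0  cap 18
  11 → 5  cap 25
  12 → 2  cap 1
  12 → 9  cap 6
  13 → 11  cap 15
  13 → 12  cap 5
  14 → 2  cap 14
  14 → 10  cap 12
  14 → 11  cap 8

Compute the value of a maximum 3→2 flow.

augment #1: 3→6→2 bottleneck 2, total now 2
augment #2: 3→1→14→2 bottleneck 3, total now 5
augment #3: 3→8→6→2 bottleneck 6, total now 11
augment #4: 3→8→6→12→2 bottleneck 1, total now 12

Maximum flow value: 12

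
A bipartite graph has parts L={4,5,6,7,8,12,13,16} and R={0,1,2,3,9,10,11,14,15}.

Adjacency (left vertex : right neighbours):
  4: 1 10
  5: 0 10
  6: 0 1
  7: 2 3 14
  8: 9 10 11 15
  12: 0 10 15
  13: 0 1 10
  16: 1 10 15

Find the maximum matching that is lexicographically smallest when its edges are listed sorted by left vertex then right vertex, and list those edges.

Lex-smallest maximum matching: {(4,1), (5,0), (7,2), (8,9), (12,10), (16,15)}

|M| = 6 (so the lex-smallest maximum matching has 6 edges)
process left vertices in ascending order; for each, take the smallest-labelled available neighbour that still permits 6 edges overall, or leave it unmatched if none does
lex-smallest matching: {4-1, 5-0, 7-2, 8-9, 12-10, 16-15}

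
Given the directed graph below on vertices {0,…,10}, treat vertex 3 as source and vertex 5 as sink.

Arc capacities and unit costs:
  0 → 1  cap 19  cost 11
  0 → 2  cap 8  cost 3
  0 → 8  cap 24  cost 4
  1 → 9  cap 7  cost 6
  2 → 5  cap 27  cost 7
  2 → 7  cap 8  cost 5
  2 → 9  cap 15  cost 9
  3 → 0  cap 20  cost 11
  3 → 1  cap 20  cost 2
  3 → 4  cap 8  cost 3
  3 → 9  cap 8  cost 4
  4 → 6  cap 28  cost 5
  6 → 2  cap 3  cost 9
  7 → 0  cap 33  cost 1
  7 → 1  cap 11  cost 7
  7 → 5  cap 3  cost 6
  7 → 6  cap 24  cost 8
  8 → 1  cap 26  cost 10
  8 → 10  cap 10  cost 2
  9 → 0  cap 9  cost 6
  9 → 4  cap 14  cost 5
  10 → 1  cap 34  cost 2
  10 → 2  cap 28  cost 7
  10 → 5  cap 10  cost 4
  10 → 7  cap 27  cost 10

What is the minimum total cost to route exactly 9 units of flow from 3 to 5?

shortest-cost path #1: 3→9→0→2→5 push 8 @ unit cost 20 (adds 160)
shortest-cost path #2: 3→0→8→10→5 push 1 @ unit cost 21 (adds 21)
total cost = 181

Minimum cost for 9 units: 181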